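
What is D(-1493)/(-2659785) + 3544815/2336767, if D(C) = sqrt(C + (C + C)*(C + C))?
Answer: 3544815/2336767 - sqrt(8914703)/2659785 ≈ 1.5159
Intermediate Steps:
D(C) = sqrt(C + 4*C**2) (D(C) = sqrt(C + (2*C)*(2*C)) = sqrt(C + 4*C**2))
D(-1493)/(-2659785) + 3544815/2336767 = sqrt(-1493*(1 + 4*(-1493)))/(-2659785) + 3544815/2336767 = sqrt(-1493*(1 - 5972))*(-1/2659785) + 3544815*(1/2336767) = sqrt(-1493*(-5971))*(-1/2659785) + 3544815/2336767 = sqrt(8914703)*(-1/2659785) + 3544815/2336767 = -sqrt(8914703)/2659785 + 3544815/2336767 = 3544815/2336767 - sqrt(8914703)/2659785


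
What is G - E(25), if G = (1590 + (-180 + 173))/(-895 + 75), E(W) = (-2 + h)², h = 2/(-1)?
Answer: -14703/820 ≈ -17.930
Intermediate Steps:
h = -2 (h = 2*(-1) = -2)
E(W) = 16 (E(W) = (-2 - 2)² = (-4)² = 16)
G = -1583/820 (G = (1590 - 7)/(-820) = 1583*(-1/820) = -1583/820 ≈ -1.9305)
G - E(25) = -1583/820 - 1*16 = -1583/820 - 16 = -14703/820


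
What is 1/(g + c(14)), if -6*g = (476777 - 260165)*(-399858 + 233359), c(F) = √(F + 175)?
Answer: 2003648966/12043827536858607405 - √21/12043827536858607405 ≈ 1.6636e-10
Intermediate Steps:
c(F) = √(175 + F)
g = 6010946898 (g = -(476777 - 260165)*(-399858 + 233359)/6 = -36102*(-166499) = -⅙*(-36065681388) = 6010946898)
1/(g + c(14)) = 1/(6010946898 + √(175 + 14)) = 1/(6010946898 + √189) = 1/(6010946898 + 3*√21)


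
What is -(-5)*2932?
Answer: 14660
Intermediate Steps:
-(-5)*2932 = -1*(-14660) = 14660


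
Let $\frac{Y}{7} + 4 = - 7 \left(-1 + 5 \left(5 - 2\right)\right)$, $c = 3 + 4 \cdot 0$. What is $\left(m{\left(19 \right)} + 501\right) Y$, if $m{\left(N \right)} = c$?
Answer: $-359856$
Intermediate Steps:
$c = 3$ ($c = 3 + 0 = 3$)
$Y = -714$ ($Y = -28 + 7 \left(- 7 \left(-1 + 5 \left(5 - 2\right)\right)\right) = -28 + 7 \left(- 7 \left(-1 + 5 \cdot 3\right)\right) = -28 + 7 \left(- 7 \left(-1 + 15\right)\right) = -28 + 7 \left(\left(-7\right) 14\right) = -28 + 7 \left(-98\right) = -28 - 686 = -714$)
$m{\left(N \right)} = 3$
$\left(m{\left(19 \right)} + 501\right) Y = \left(3 + 501\right) \left(-714\right) = 504 \left(-714\right) = -359856$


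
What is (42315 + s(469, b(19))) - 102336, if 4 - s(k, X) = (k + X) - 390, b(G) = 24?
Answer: -60120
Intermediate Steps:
s(k, X) = 394 - X - k (s(k, X) = 4 - ((k + X) - 390) = 4 - ((X + k) - 390) = 4 - (-390 + X + k) = 4 + (390 - X - k) = 394 - X - k)
(42315 + s(469, b(19))) - 102336 = (42315 + (394 - 1*24 - 1*469)) - 102336 = (42315 + (394 - 24 - 469)) - 102336 = (42315 - 99) - 102336 = 42216 - 102336 = -60120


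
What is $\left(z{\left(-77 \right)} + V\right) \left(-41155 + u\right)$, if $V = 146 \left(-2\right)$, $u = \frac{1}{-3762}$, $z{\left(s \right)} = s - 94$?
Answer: $\frac{71684026393}{3762} \approx 1.9055 \cdot 10^{7}$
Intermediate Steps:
$z{\left(s \right)} = -94 + s$
$u = - \frac{1}{3762} \approx -0.00026582$
$V = -292$
$\left(z{\left(-77 \right)} + V\right) \left(-41155 + u\right) = \left(\left(-94 - 77\right) - 292\right) \left(-41155 - \frac{1}{3762}\right) = \left(-171 - 292\right) \left(- \frac{154825111}{3762}\right) = \left(-463\right) \left(- \frac{154825111}{3762}\right) = \frac{71684026393}{3762}$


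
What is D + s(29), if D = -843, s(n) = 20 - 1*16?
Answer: -839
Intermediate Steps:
s(n) = 4 (s(n) = 20 - 16 = 4)
D + s(29) = -843 + 4 = -839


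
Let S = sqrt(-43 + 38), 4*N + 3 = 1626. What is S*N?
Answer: 1623*I*sqrt(5)/4 ≈ 907.28*I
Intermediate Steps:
N = 1623/4 (N = -3/4 + (1/4)*1626 = -3/4 + 813/2 = 1623/4 ≈ 405.75)
S = I*sqrt(5) (S = sqrt(-5) = I*sqrt(5) ≈ 2.2361*I)
S*N = (I*sqrt(5))*(1623/4) = 1623*I*sqrt(5)/4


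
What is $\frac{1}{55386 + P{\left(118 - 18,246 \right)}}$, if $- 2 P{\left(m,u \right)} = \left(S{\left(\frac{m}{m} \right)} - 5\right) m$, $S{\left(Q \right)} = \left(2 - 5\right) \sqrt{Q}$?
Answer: $\frac{1}{55786} \approx 1.7926 \cdot 10^{-5}$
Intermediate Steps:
$S{\left(Q \right)} = - 3 \sqrt{Q}$ ($S{\left(Q \right)} = \left(2 - 5\right) \sqrt{Q} = - 3 \sqrt{Q}$)
$P{\left(m,u \right)} = 4 m$ ($P{\left(m,u \right)} = - \frac{\left(- 3 \sqrt{\frac{m}{m}} - 5\right) m}{2} = - \frac{\left(- 3 \sqrt{1} - 5\right) m}{2} = - \frac{\left(\left(-3\right) 1 - 5\right) m}{2} = - \frac{\left(-3 - 5\right) m}{2} = - \frac{\left(-8\right) m}{2} = 4 m$)
$\frac{1}{55386 + P{\left(118 - 18,246 \right)}} = \frac{1}{55386 + 4 \left(118 - 18\right)} = \frac{1}{55386 + 4 \cdot 100} = \frac{1}{55386 + 400} = \frac{1}{55786}$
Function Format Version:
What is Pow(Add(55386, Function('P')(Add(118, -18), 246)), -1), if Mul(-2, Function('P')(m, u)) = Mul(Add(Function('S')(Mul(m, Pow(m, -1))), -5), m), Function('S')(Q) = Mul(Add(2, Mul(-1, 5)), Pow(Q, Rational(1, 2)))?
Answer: Rational(1, 55786) ≈ 1.7926e-5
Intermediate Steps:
Function('S')(Q) = Mul(-3, Pow(Q, Rational(1, 2))) (Function('S')(Q) = Mul(Add(2, -5), Pow(Q, Rational(1, 2))) = Mul(-3, Pow(Q, Rational(1, 2))))
Function('P')(m, u) = Mul(4, m) (Function('P')(m, u) = Mul(Rational(-1, 2), Mul(Add(Mul(-3, Pow(Mul(m, Pow(m, -1)), Rational(1, 2))), -5), m)) = Mul(Rational(-1, 2), Mul(Add(Mul(-3, Pow(1, Rational(1, 2))), -5), m)) = Mul(Rational(-1, 2), Mul(Add(Mul(-3, 1), -5), m)) = Mul(Rational(-1, 2), Mul(Add(-3, -5), m)) = Mul(Rational(-1, 2), Mul(-8, m)) = Mul(4, m))
Pow(Add(55386, Function('P')(Add(118, -18), 246)), -1) = Pow(Add(55386, Mul(4, Add(118, -18))), -1) = Pow(Add(55386, Mul(4, 100)), -1) = Pow(Add(55386, 400), -1) = Pow(55786, -1) = Rational(1, 55786)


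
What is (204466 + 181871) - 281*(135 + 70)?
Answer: 328732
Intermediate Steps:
(204466 + 181871) - 281*(135 + 70) = 386337 - 281*205 = 386337 - 57605 = 328732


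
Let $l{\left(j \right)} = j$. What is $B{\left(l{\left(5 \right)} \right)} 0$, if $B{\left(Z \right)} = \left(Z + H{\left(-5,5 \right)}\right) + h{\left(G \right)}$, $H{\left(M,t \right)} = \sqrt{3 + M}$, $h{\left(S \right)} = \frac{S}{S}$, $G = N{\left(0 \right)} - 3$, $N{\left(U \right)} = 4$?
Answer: $0$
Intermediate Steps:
$G = 1$ ($G = 4 - 3 = 1$)
$h{\left(S \right)} = 1$
$B{\left(Z \right)} = 1 + Z + i \sqrt{2}$ ($B{\left(Z \right)} = \left(Z + \sqrt{3 - 5}\right) + 1 = \left(Z + \sqrt{-2}\right) + 1 = \left(Z + i \sqrt{2}\right) + 1 = 1 + Z + i \sqrt{2}$)
$B{\left(l{\left(5 \right)} \right)} 0 = \left(1 + 5 + i \sqrt{2}\right) 0 = \left(6 + i \sqrt{2}\right) 0 = 0$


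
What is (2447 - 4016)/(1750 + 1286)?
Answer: -523/1012 ≈ -0.51680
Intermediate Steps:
(2447 - 4016)/(1750 + 1286) = -1569/3036 = -1569*1/3036 = -523/1012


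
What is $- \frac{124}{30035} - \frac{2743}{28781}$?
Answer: $- \frac{85954849}{864437335} \approx -0.099434$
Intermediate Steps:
$- \frac{124}{30035} - \frac{2743}{28781} = - \frac{85954849}{864437335}$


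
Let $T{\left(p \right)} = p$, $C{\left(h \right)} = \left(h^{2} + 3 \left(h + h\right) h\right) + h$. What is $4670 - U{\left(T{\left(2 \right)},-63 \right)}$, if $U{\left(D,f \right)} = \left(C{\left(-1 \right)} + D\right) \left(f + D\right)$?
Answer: $5158$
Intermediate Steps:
$C{\left(h \right)} = h + 7 h^{2}$ ($C{\left(h \right)} = \left(h^{2} + 3 \cdot 2 h h\right) + h = \left(h^{2} + 6 h h\right) + h = \left(h^{2} + 6 h^{2}\right) + h = 7 h^{2} + h = h + 7 h^{2}$)
$U{\left(D,f \right)} = \left(6 + D\right) \left(D + f\right)$ ($U{\left(D,f \right)} = \left(- (1 + 7 \left(-1\right)) + D\right) \left(f + D\right) = \left(- (1 - 7) + D\right) \left(D + f\right) = \left(\left(-1\right) \left(-6\right) + D\right) \left(D + f\right) = \left(6 + D\right) \left(D + f\right)$)
$4670 - U{\left(T{\left(2 \right)},-63 \right)} = 4670 - \left(2^{2} + 6 \cdot 2 + 6 \left(-63\right) + 2 \left(-63\right)\right) = 4670 - \left(4 + 12 - 378 - 126\right) = 4670 - -488 = 4670 + 488 = 5158$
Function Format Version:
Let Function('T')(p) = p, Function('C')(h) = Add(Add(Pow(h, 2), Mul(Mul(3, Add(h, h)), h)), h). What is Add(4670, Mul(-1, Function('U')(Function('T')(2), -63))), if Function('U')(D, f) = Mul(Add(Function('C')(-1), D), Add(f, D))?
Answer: 5158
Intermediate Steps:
Function('C')(h) = Add(h, Mul(7, Pow(h, 2))) (Function('C')(h) = Add(Add(Pow(h, 2), Mul(Mul(3, Mul(2, h)), h)), h) = Add(Add(Pow(h, 2), Mul(Mul(6, h), h)), h) = Add(Add(Pow(h, 2), Mul(6, Pow(h, 2))), h) = Add(Mul(7, Pow(h, 2)), h) = Add(h, Mul(7, Pow(h, 2))))
Function('U')(D, f) = Mul(Add(6, D), Add(D, f)) (Function('U')(D, f) = Mul(Add(Mul(-1, Add(1, Mul(7, -1))), D), Add(f, D)) = Mul(Add(Mul(-1, Add(1, -7)), D), Add(D, f)) = Mul(Add(Mul(-1, -6), D), Add(D, f)) = Mul(Add(6, D), Add(D, f)))
Add(4670, Mul(-1, Function('U')(Function('T')(2), -63))) = Add(4670, Mul(-1, Add(Pow(2, 2), Mul(6, 2), Mul(6, -63), Mul(2, -63)))) = Add(4670, Mul(-1, Add(4, 12, -378, -126))) = Add(4670, Mul(-1, -488)) = Add(4670, 488) = 5158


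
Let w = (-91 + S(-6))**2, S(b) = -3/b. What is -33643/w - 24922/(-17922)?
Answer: -797664871/293571321 ≈ -2.7171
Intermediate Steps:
w = 32761/4 (w = (-91 - 3/(-6))**2 = (-91 - 3*(-1/6))**2 = (-91 + 1/2)**2 = (-181/2)**2 = 32761/4 ≈ 8190.3)
-33643/w - 24922/(-17922) = -33643/32761/4 - 24922/(-17922) = -33643*4/32761 - 24922*(-1/17922) = -134572/32761 + 12461/8961 = -797664871/293571321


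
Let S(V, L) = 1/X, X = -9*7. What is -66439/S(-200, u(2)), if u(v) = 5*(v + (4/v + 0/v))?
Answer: 4185657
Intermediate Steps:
u(v) = 5*v + 20/v (u(v) = 5*(v + (4/v + 0)) = 5*(v + 4/v) = 5*v + 20/v)
X = -63
S(V, L) = -1/63 (S(V, L) = 1/(-63) = -1/63)
-66439/S(-200, u(2)) = -66439/(-1/63) = -66439*(-63) = 4185657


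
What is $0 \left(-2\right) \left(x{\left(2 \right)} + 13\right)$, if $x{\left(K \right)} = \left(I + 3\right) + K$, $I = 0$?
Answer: $0$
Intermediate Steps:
$x{\left(K \right)} = 3 + K$ ($x{\left(K \right)} = \left(0 + 3\right) + K = 3 + K$)
$0 \left(-2\right) \left(x{\left(2 \right)} + 13\right) = 0 \left(-2\right) \left(\left(3 + 2\right) + 13\right) = 0 \left(5 + 13\right) = 0 \cdot 18 = 0$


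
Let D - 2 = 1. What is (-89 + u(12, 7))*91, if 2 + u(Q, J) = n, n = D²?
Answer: -7462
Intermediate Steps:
D = 3 (D = 2 + 1 = 3)
n = 9 (n = 3² = 9)
u(Q, J) = 7 (u(Q, J) = -2 + 9 = 7)
(-89 + u(12, 7))*91 = (-89 + 7)*91 = -82*91 = -7462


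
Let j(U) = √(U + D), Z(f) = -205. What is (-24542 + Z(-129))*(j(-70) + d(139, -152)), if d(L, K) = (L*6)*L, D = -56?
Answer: -2868820722 - 74241*I*√14 ≈ -2.8688e+9 - 2.7778e+5*I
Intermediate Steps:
d(L, K) = 6*L² (d(L, K) = (6*L)*L = 6*L²)
j(U) = √(-56 + U) (j(U) = √(U - 56) = √(-56 + U))
(-24542 + Z(-129))*(j(-70) + d(139, -152)) = (-24542 - 205)*(√(-56 - 70) + 6*139²) = -24747*(√(-126) + 6*19321) = -24747*(3*I*√14 + 115926) = -24747*(115926 + 3*I*√14) = -2868820722 - 74241*I*√14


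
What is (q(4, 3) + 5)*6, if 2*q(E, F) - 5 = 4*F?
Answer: 81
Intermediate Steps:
q(E, F) = 5/2 + 2*F (q(E, F) = 5/2 + (4*F)/2 = 5/2 + 2*F)
(q(4, 3) + 5)*6 = ((5/2 + 2*3) + 5)*6 = ((5/2 + 6) + 5)*6 = (17/2 + 5)*6 = (27/2)*6 = 81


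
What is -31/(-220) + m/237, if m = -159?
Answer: -9211/17380 ≈ -0.52998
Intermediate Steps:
-31/(-220) + m/237 = -31/(-220) - 159/237 = -31*(-1/220) - 159*1/237 = 31/220 - 53/79 = -9211/17380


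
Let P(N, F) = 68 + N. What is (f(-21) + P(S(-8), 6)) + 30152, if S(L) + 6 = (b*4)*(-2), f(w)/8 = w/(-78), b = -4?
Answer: 393226/13 ≈ 30248.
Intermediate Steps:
f(w) = -4*w/39 (f(w) = 8*(w/(-78)) = 8*(w*(-1/78)) = 8*(-w/78) = -4*w/39)
S(L) = 26 (S(L) = -6 - 4*4*(-2) = -6 - 16*(-2) = -6 + 32 = 26)
(f(-21) + P(S(-8), 6)) + 30152 = (-4/39*(-21) + (68 + 26)) + 30152 = (28/13 + 94) + 30152 = 1250/13 + 30152 = 393226/13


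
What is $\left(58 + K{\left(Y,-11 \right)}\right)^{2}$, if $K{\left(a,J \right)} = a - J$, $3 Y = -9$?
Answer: $4356$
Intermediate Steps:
$Y = -3$ ($Y = \frac{1}{3} \left(-9\right) = -3$)
$\left(58 + K{\left(Y,-11 \right)}\right)^{2} = \left(58 - -8\right)^{2} = \left(58 + \left(-3 + 11\right)\right)^{2} = \left(58 + 8\right)^{2} = 66^{2} = 4356$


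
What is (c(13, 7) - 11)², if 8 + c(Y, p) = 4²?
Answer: 9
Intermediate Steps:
c(Y, p) = 8 (c(Y, p) = -8 + 4² = -8 + 16 = 8)
(c(13, 7) - 11)² = (8 - 11)² = (-3)² = 9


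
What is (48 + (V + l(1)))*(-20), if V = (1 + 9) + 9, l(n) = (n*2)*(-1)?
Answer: -1300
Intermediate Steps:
l(n) = -2*n (l(n) = (2*n)*(-1) = -2*n)
V = 19 (V = 10 + 9 = 19)
(48 + (V + l(1)))*(-20) = (48 + (19 - 2*1))*(-20) = (48 + (19 - 2))*(-20) = (48 + 17)*(-20) = 65*(-20) = -1300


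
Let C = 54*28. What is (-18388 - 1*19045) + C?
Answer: -35921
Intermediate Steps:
C = 1512
(-18388 - 1*19045) + C = (-18388 - 1*19045) + 1512 = (-18388 - 19045) + 1512 = -37433 + 1512 = -35921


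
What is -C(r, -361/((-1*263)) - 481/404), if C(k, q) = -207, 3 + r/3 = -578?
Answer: 207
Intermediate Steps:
r = -1743 (r = -9 + 3*(-578) = -9 - 1734 = -1743)
-C(r, -361/((-1*263)) - 481/404) = -1*(-207) = 207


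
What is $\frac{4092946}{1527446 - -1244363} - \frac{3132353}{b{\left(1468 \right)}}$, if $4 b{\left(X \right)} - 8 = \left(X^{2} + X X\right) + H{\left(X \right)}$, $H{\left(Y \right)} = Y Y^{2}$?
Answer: $\frac{3232813570258035}{2195193238061498} \approx 1.4727$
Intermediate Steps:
$H{\left(Y \right)} = Y^{3}$
$b{\left(X \right)} = 2 + \frac{X^{2}}{2} + \frac{X^{3}}{4}$ ($b{\left(X \right)} = 2 + \frac{\left(X^{2} + X X\right) + X^{3}}{4} = 2 + \frac{\left(X^{2} + X^{2}\right) + X^{3}}{4} = 2 + \frac{2 X^{2} + X^{3}}{4} = 2 + \frac{X^{3} + 2 X^{2}}{4} = 2 + \left(\frac{X^{2}}{2} + \frac{X^{3}}{4}\right) = 2 + \frac{X^{2}}{2} + \frac{X^{3}}{4}$)
$\frac{4092946}{1527446 - -1244363} - \frac{3132353}{b{\left(1468 \right)}} = \frac{4092946}{1527446 - -1244363} - \frac{3132353}{2 + \frac{1468^{2}}{2} + \frac{1468^{3}}{4}} = \frac{4092946}{1527446 + 1244363} - \frac{3132353}{2 + \frac{1}{2} \cdot 2155024 + \frac{1}{4} \cdot 3163575232} = \frac{4092946}{2771809} - \frac{3132353}{2 + 1077512 + 790893808} = 4092946 \cdot \frac{1}{2771809} - \frac{3132353}{791971322} = \frac{4092946}{2771809} - \frac{3132353}{791971322} = \frac{3232813570258035}{2195193238061498}$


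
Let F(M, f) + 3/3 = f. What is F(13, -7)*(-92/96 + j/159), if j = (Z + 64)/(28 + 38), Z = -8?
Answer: 40003/5247 ≈ 7.6240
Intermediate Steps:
F(M, f) = -1 + f
j = 28/33 (j = (-8 + 64)/(28 + 38) = 56/66 = 56*(1/66) = 28/33 ≈ 0.84848)
F(13, -7)*(-92/96 + j/159) = (-1 - 7)*(-92/96 + (28/33)/159) = -8*(-92*1/96 + (28/33)*(1/159)) = -8*(-23/24 + 28/5247) = -8*(-40003/41976) = 40003/5247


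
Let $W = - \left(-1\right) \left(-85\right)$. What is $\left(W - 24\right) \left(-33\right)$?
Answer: $3597$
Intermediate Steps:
$W = -85$ ($W = \left(-1\right) 85 = -85$)
$\left(W - 24\right) \left(-33\right) = \left(-85 - 24\right) \left(-33\right) = \left(-109\right) \left(-33\right) = 3597$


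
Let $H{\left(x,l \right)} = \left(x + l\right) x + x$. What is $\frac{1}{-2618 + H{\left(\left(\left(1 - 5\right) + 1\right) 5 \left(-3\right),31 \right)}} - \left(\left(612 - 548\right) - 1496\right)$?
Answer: $\frac{1212905}{847} \approx 1432.0$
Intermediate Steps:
$H{\left(x,l \right)} = x + x \left(l + x\right)$ ($H{\left(x,l \right)} = \left(l + x\right) x + x = x \left(l + x\right) + x = x + x \left(l + x\right)$)
$\frac{1}{-2618 + H{\left(\left(\left(1 - 5\right) + 1\right) 5 \left(-3\right),31 \right)}} - \left(\left(612 - 548\right) - 1496\right) = \frac{1}{-2618 + \left(\left(1 - 5\right) + 1\right) 5 \left(-3\right) \left(1 + 31 + \left(\left(1 - 5\right) + 1\right) 5 \left(-3\right)\right)} - \left(\left(612 - 548\right) - 1496\right) = \frac{1}{-2618 + \left(-4 + 1\right) 5 \left(-3\right) \left(1 + 31 + \left(-4 + 1\right) 5 \left(-3\right)\right)} - \left(64 - 1496\right) = \frac{1}{-2618 + \left(-3\right) 5 \left(-3\right) \left(1 + 31 + \left(-3\right) 5 \left(-3\right)\right)} - -1432 = \frac{1}{-2618 + \left(-15\right) \left(-3\right) \left(1 + 31 - -45\right)} + 1432 = \frac{1}{-2618 + 45 \left(1 + 31 + 45\right)} + 1432 = \frac{1}{-2618 + 45 \cdot 77} + 1432 = \frac{1}{-2618 + 3465} + 1432 = \frac{1}{847} + 1432 = \frac{1212905}{847}$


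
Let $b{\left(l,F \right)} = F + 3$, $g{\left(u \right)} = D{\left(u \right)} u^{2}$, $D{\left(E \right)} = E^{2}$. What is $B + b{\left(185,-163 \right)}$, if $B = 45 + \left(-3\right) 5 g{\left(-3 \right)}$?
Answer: $-1330$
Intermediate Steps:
$g{\left(u \right)} = u^{4}$ ($g{\left(u \right)} = u^{2} u^{2} = u^{4}$)
$b{\left(l,F \right)} = 3 + F$
$B = -1170$ ($B = 45 + \left(-3\right) 5 \left(-3\right)^{4} = 45 - 1215 = -1170$)
$B + b{\left(185,-163 \right)} = -1170 + \left(3 - 163\right) = -1170 - 160 = -1330$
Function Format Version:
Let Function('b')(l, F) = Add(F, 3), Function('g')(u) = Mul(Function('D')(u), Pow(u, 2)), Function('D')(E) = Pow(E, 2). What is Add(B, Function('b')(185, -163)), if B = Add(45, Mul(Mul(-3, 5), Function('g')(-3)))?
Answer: -1330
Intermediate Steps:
Function('g')(u) = Pow(u, 4) (Function('g')(u) = Mul(Pow(u, 2), Pow(u, 2)) = Pow(u, 4))
Function('b')(l, F) = Add(3, F)
B = -1170 (B = Add(45, Mul(Mul(-3, 5), Pow(-3, 4))) = Add(45, Mul(-15, 81)) = Add(45, -1215) = -1170)
Add(B, Function('b')(185, -163)) = Add(-1170, Add(3, -163)) = Add(-1170, -160) = -1330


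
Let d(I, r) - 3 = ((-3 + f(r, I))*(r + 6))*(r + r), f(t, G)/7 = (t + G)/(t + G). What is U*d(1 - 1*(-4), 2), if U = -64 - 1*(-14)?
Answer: -6550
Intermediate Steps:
f(t, G) = 7 (f(t, G) = 7*((t + G)/(t + G)) = 7*((G + t)/(G + t)) = 7*1 = 7)
U = -50 (U = -64 + 14 = -50)
d(I, r) = 3 + 2*r*(24 + 4*r) (d(I, r) = 3 + ((-3 + 7)*(r + 6))*(r + r) = 3 + (4*(6 + r))*(2*r) = 3 + (24 + 4*r)*(2*r) = 3 + 2*r*(24 + 4*r))
U*d(1 - 1*(-4), 2) = -50*(3 + 8*2² + 48*2) = -50*(3 + 8*4 + 96) = -50*(3 + 32 + 96) = -50*131 = -6550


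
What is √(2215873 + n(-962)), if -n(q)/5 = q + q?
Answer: 3*√247277 ≈ 1491.8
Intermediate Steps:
n(q) = -10*q (n(q) = -5*(q + q) = -10*q)
√(2215873 + n(-962)) = √(2215873 - 10*(-962)) = √(2215873 + 9620) = √2225493 = 3*√247277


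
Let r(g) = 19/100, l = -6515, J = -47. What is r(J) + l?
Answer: -651481/100 ≈ -6514.8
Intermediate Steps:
r(g) = 19/100 (r(g) = 19*(1/100) = 19/100)
r(J) + l = 19/100 - 6515 = -651481/100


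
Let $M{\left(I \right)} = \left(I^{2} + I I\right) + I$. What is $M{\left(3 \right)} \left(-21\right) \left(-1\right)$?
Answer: $441$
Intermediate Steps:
$M{\left(I \right)} = I + 2 I^{2}$ ($M{\left(I \right)} = \left(I^{2} + I^{2}\right) + I = 2 I^{2} + I = I + 2 I^{2}$)
$M{\left(3 \right)} \left(-21\right) \left(-1\right) = 3 \left(1 + 2 \cdot 3\right) \left(-21\right) \left(-1\right) = 3 \left(1 + 6\right) \left(-21\right) \left(-1\right) = 3 \cdot 7 \left(-21\right) \left(-1\right) = 21 \left(-21\right) \left(-1\right) = \left(-441\right) \left(-1\right) = 441$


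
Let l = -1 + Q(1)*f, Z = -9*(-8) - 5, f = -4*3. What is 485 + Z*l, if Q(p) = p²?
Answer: -386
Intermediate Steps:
f = -12
Z = 67 (Z = 72 - 5 = 67)
l = -13 (l = -1 + 1²*(-12) = -1 + 1*(-12) = -1 - 12 = -13)
485 + Z*l = 485 + 67*(-13) = 485 - 871 = -386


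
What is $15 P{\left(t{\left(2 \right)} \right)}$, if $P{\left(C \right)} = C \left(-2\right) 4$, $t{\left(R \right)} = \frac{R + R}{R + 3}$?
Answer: $-96$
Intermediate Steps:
$t{\left(R \right)} = \frac{2 R}{3 + R}$
$P{\left(C \right)} = - 8 C$ ($P{\left(C \right)} = - 2 C 4 = - 8 C$)
$15 P{\left(t{\left(2 \right)} \right)} = 15 \left(- 8 \cdot 2 \cdot 2 \frac{1}{3 + 2}\right) = 15 \left(- 8 \cdot 2 \cdot 2 \cdot \frac{1}{5}\right) = 15 \left(\left(-8\right) \frac{4}{5}\right) = 15 \left(- \frac{32}{5}\right) = -96$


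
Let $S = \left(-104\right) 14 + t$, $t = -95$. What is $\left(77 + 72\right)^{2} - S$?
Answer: $23752$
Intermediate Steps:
$S = -1551$ ($S = \left(-104\right) 14 - 95 = -1456 - 95 = -1551$)
$\left(77 + 72\right)^{2} - S = \left(77 + 72\right)^{2} - -1551 = 149^{2} + 1551 = 22201 + 1551 = 23752$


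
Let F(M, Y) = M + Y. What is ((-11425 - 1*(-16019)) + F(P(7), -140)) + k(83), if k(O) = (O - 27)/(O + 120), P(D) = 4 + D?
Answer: 129493/29 ≈ 4465.3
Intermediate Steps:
k(O) = (-27 + O)/(120 + O)
((-11425 - 1*(-16019)) + F(P(7), -140)) + k(83) = ((-11425 - 1*(-16019)) + ((4 + 7) - 140)) + (-27 + 83)/(120 + 83) = ((-11425 + 16019) + (11 - 140)) + 56/203 = (4594 - 129) + (1/203)*56 = 4465 + 8/29 = 129493/29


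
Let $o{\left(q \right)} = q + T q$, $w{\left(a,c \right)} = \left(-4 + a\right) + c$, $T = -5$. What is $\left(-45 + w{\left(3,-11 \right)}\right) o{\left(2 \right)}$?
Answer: $456$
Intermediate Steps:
$w{\left(a,c \right)} = -4 + a + c$
$o{\left(q \right)} = - 4 q$ ($o{\left(q \right)} = q - 5 q = - 4 q$)
$\left(-45 + w{\left(3,-11 \right)}\right) o{\left(2 \right)} = \left(-45 - 12\right) \left(\left(-4\right) 2\right) = \left(-45 - 12\right) \left(-8\right) = \left(-57\right) \left(-8\right) = 456$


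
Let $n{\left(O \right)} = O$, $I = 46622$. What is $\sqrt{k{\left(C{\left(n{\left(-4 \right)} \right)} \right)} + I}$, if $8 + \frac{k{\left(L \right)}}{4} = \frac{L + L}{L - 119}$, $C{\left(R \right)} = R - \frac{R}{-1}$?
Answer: $\frac{\sqrt{751458238}}{127} \approx 215.85$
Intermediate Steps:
$C{\left(R \right)} = 2 R$ ($C{\left(R \right)} = R - R \left(-1\right) = R - - R = R + R = 2 R$)
$k{\left(L \right)} = -32 + \frac{8 L}{-119 + L}$ ($k{\left(L \right)} = -32 + 4 \frac{L + L}{L - 119} = -32 + 4 \frac{2 L}{-119 + L} = -32 + \frac{8 L}{-119 + L}$)
$\sqrt{k{\left(C{\left(n{\left(-4 \right)} \right)} \right)} + I} = \sqrt{\frac{8 \left(476 - 3 \cdot 2 \left(-4\right)\right)}{-119 + 2 \left(-4\right)} + 46622} = \sqrt{\frac{8 \left(476 - -24\right)}{-119 - 8} + 46622} = \sqrt{\frac{8 \left(476 + 24\right)}{-127} + 46622} = \sqrt{8 \left(- \frac{1}{127}\right) 500 + 46622} = \sqrt{- \frac{4000}{127} + 46622} = \sqrt{\frac{5916994}{127}} = \frac{\sqrt{751458238}}{127}$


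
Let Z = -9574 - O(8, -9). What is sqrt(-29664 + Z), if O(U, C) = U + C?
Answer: I*sqrt(39237) ≈ 198.08*I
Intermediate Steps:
O(U, C) = C + U
Z = -9573 (Z = -9574 - (-9 + 8) = -9574 - 1*(-1) = -9574 + 1 = -9573)
sqrt(-29664 + Z) = sqrt(-29664 - 9573) = sqrt(-39237) = I*sqrt(39237)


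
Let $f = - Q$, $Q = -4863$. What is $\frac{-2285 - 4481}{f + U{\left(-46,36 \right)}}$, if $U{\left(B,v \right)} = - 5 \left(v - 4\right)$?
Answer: $- \frac{6766}{4703} \approx -1.4387$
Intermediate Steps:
$U{\left(B,v \right)} = 20 - 5 v$ ($U{\left(B,v \right)} = - 5 \left(-4 + v\right) = 20 - 5 v$)
$f = 4863$ ($f = \left(-1\right) \left(-4863\right) = 4863$)
$\frac{-2285 - 4481}{f + U{\left(-46,36 \right)}} = \frac{-2285 - 4481}{4863 + \left(20 - 180\right)} = - \frac{6766}{4863 + \left(20 - 180\right)} = - \frac{6766}{4863 - 160} = - \frac{6766}{4703}$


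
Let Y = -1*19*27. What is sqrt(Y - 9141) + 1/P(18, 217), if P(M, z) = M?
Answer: 1/18 + I*sqrt(9654) ≈ 0.055556 + 98.255*I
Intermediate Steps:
Y = -513 (Y = -19*27 = -513)
sqrt(Y - 9141) + 1/P(18, 217) = sqrt(-513 - 9141) + 1/18 = sqrt(-9654) + 1/18 = I*sqrt(9654) + 1/18 = 1/18 + I*sqrt(9654)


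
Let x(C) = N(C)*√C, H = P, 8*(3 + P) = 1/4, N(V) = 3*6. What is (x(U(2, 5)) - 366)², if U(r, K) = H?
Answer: 1063953/8 - 1647*I*√190 ≈ 1.3299e+5 - 22702.0*I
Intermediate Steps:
N(V) = 18
P = -95/32 (P = -3 + (⅛)/4 = -3 + (⅛)*(¼) = -3 + 1/32 = -95/32 ≈ -2.9688)
H = -95/32 ≈ -2.9688
U(r, K) = -95/32
x(C) = 18*√C
(x(U(2, 5)) - 366)² = (18*√(-95/32) - 366)² = (18*(I*√190/8) - 366)² = (9*I*√190/4 - 366)² = (-366 + 9*I*√190/4)²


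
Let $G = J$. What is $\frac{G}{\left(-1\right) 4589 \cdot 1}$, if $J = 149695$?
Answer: $- \frac{11515}{353} \approx -32.62$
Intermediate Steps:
$G = 149695$
$\frac{G}{\left(-1\right) 4589 \cdot 1} = \frac{149695}{\left(-1\right) 4589 \cdot 1} = \frac{149695}{\left(-1\right) 4589} = \frac{149695}{-4589} = 149695 \left(- \frac{1}{4589}\right) = - \frac{11515}{353}$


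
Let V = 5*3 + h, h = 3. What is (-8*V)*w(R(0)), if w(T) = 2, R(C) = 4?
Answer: -288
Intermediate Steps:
V = 18 (V = 5*3 + 3 = 15 + 3 = 18)
(-8*V)*w(R(0)) = -8*18*2 = -144*2 = -288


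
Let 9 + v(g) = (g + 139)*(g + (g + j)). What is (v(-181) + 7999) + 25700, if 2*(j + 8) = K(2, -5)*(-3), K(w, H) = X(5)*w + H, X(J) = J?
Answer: 49545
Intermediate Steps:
K(w, H) = H + 5*w (K(w, H) = 5*w + H = H + 5*w)
j = -31/2 (j = -8 + ((-5 + 5*2)*(-3))/2 = -8 + ((-5 + 10)*(-3))/2 = -8 + (5*(-3))/2 = -8 + (1/2)*(-15) = -8 - 15/2 = -31/2 ≈ -15.500)
v(g) = -9 + (139 + g)*(-31/2 + 2*g) (v(g) = -9 + (g + 139)*(g + (g - 31/2)) = -9 + (139 + g)*(g + (-31/2 + g)) = -9 + (139 + g)*(-31/2 + 2*g))
(v(-181) + 7999) + 25700 = ((-4327/2 + 2*(-181)**2 + (525/2)*(-181)) + 7999) + 25700 = ((-4327/2 + 2*32761 - 95025/2) + 7999) + 25700 = ((-4327/2 + 65522 - 95025/2) + 7999) + 25700 = (15846 + 7999) + 25700 = 23845 + 25700 = 49545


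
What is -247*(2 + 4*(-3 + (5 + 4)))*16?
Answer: -102752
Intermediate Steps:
-247*(2 + 4*(-3 + (5 + 4)))*16 = -247*(2 + 4*(-3 + 9))*16 = -247*(2 + 4*6)*16 = -247*(2 + 24)*16 = -6422*16 = -247*416 = -102752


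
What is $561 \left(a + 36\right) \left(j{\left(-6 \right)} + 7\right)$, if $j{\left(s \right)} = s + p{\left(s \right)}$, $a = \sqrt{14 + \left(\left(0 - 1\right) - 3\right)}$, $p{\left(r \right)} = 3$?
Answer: $80784 + 2244 \sqrt{10} \approx 87880.0$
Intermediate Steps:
$a = \sqrt{10}$ ($a = \sqrt{14 - 4} = \sqrt{10} \approx 3.1623$)
$j{\left(s \right)} = 3 + s$ ($j{\left(s \right)} = s + 3 = 3 + s$)
$561 \left(a + 36\right) \left(j{\left(-6 \right)} + 7\right) = 561 \left(\sqrt{10} + 36\right) \left(\left(3 - 6\right) + 7\right) = 561 \left(36 + \sqrt{10}\right) \left(-3 + 7\right) = 561 \left(36 + \sqrt{10}\right) 4 = 561 \left(144 + 4 \sqrt{10}\right) = 80784 + 2244 \sqrt{10}$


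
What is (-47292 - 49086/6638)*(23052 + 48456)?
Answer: -11225804300028/3319 ≈ -3.3823e+9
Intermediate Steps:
(-47292 - 49086/6638)*(23052 + 48456) = (-47292 - 49086*1/6638)*71508 = (-47292 - 24543/3319)*71508 = -156986691/3319*71508 = -11225804300028/3319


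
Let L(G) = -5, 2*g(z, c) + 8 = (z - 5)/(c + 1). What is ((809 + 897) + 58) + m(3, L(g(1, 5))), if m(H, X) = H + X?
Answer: 1762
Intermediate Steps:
g(z, c) = -4 + (-5 + z)/(2*(1 + c)) (g(z, c) = -4 + ((z - 5)/(c + 1))/2 = -4 + ((-5 + z)/(1 + c))/2 = -4 + (-5 + z)/(2*(1 + c)))
((809 + 897) + 58) + m(3, L(g(1, 5))) = ((809 + 897) + 58) + (3 - 5) = (1706 + 58) - 2 = 1764 - 2 = 1762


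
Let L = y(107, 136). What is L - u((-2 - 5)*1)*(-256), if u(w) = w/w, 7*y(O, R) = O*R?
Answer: 16344/7 ≈ 2334.9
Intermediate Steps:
y(O, R) = O*R/7 (y(O, R) = (O*R)/7 = O*R/7)
u(w) = 1
L = 14552/7 (L = (1/7)*107*136 = 14552/7 ≈ 2078.9)
L - u((-2 - 5)*1)*(-256) = 14552/7 - (-256) = 14552/7 - 1*(-256) = 14552/7 + 256 = 16344/7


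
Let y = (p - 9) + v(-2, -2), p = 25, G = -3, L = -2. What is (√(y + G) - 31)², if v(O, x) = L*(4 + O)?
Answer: 784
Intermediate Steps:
v(O, x) = -8 - 2*O (v(O, x) = -2*(4 + O) = -8 - 2*O)
y = 12 (y = (25 - 9) + (-8 - 2*(-2)) = 16 + (-8 + 4) = 16 - 4 = 12)
(√(y + G) - 31)² = (√(12 - 3) - 31)² = (√9 - 31)² = (3 - 31)² = (-28)² = 784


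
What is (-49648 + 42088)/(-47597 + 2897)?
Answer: 126/745 ≈ 0.16913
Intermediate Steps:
(-49648 + 42088)/(-47597 + 2897) = -7560/(-44700) = -7560*(-1/44700) = 126/745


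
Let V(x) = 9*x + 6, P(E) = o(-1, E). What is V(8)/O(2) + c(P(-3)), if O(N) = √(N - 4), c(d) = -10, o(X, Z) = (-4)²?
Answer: -10 - 39*I*√2 ≈ -10.0 - 55.154*I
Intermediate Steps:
o(X, Z) = 16
P(E) = 16
O(N) = √(-4 + N)
V(x) = 6 + 9*x
V(8)/O(2) + c(P(-3)) = (6 + 9*8)/(√(-4 + 2)) - 10 = (6 + 72)/(√(-2)) - 10 = 78/((I*√2)) - 10 = 78*(-I*√2/2) - 10 = -39*I*√2 - 10 = -10 - 39*I*√2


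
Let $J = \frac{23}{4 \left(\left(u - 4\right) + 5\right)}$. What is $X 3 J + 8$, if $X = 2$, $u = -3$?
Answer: $- \frac{37}{4} \approx -9.25$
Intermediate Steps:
$J = - \frac{23}{8}$ ($J = \frac{23}{4 \left(\left(-3 - 4\right) + 5\right)} = \frac{23}{4 \left(-7 + 5\right)} = \frac{23}{4 \left(-2\right)} = \frac{23}{-8} = 23 \left(- \frac{1}{8}\right) = - \frac{23}{8} \approx -2.875$)
$X 3 J + 8 = 2 \cdot 3 \left(- \frac{23}{8}\right) + 8 = 6 \left(- \frac{23}{8}\right) + 8 = - \frac{69}{4} + 8 = - \frac{37}{4}$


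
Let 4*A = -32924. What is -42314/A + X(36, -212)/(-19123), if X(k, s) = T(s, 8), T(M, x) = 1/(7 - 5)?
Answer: 1618333013/314802826 ≈ 5.1408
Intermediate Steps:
A = -8231 (A = (1/4)*(-32924) = -8231)
T(M, x) = 1/2
X(k, s) = 1/2
-42314/A + X(36, -212)/(-19123) = -42314/(-8231) + (1/2)/(-19123) = -42314*(-1/8231) + (1/2)*(-1/19123) = 42314/8231 - 1/38246 = 1618333013/314802826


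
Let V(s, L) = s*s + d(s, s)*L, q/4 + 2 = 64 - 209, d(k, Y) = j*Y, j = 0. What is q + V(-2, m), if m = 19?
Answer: -584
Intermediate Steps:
d(k, Y) = 0 (d(k, Y) = 0*Y = 0)
q = -588 (q = -8 + 4*(64 - 209) = -8 + 4*(-145) = -8 - 580 = -588)
V(s, L) = s² (V(s, L) = s*s + 0*L = s² + 0 = s²)
q + V(-2, m) = -588 + (-2)² = -588 + 4 = -584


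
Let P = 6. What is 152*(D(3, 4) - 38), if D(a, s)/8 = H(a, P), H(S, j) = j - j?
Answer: -5776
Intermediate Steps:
H(S, j) = 0
D(a, s) = 0 (D(a, s) = 8*0 = 0)
152*(D(3, 4) - 38) = 152*(0 - 38) = 152*(-38) = -5776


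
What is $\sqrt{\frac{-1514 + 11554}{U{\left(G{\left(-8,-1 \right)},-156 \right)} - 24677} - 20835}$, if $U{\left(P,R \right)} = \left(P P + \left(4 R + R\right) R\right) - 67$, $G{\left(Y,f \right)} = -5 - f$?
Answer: $\frac{i \sqrt{3060024595090}}{12119} \approx 144.34 i$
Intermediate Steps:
$U{\left(P,R \right)} = -67 + P^{2} + 5 R^{2}$ ($U{\left(P,R \right)} = \left(P^{2} + 5 R R\right) - 67 = \left(P^{2} + 5 R^{2}\right) - 67 = -67 + P^{2} + 5 R^{2}$)
$\sqrt{\frac{-1514 + 11554}{U{\left(G{\left(-8,-1 \right)},-156 \right)} - 24677} - 20835} = \sqrt{\frac{-1514 + 11554}{\left(-67 + \left(-5 - -1\right)^{2} + 5 \left(-156\right)^{2}\right) - 24677} - 20835} = \sqrt{\frac{10040}{\left(-67 + \left(-5 + 1\right)^{2} + 5 \cdot 24336\right) - 24677} - 20835} = \sqrt{\frac{10040}{\left(-67 + \left(-4\right)^{2} + 121680\right) - 24677} - 20835} = \sqrt{\frac{10040}{\left(-67 + 16 + 121680\right) - 24677} - 20835} = \sqrt{\frac{10040}{121629 - 24677} - 20835} = \sqrt{\frac{10040}{96952} - 20835} = \sqrt{10040 \cdot \frac{1}{96952} - 20835} = \sqrt{\frac{1255}{12119} - 20835} = \sqrt{- \frac{252498110}{12119}} = \frac{i \sqrt{3060024595090}}{12119}$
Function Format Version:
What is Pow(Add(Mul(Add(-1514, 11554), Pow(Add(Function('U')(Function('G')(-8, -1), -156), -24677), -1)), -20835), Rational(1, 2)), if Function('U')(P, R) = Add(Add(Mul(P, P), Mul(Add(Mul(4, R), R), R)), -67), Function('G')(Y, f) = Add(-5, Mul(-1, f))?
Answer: Mul(Rational(1, 12119), I, Pow(3060024595090, Rational(1, 2))) ≈ Mul(144.34, I)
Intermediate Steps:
Function('U')(P, R) = Add(-67, Pow(P, 2), Mul(5, Pow(R, 2))) (Function('U')(P, R) = Add(Add(Pow(P, 2), Mul(Mul(5, R), R)), -67) = Add(Add(Pow(P, 2), Mul(5, Pow(R, 2))), -67) = Add(-67, Pow(P, 2), Mul(5, Pow(R, 2))))
Pow(Add(Mul(Add(-1514, 11554), Pow(Add(Function('U')(Function('G')(-8, -1), -156), -24677), -1)), -20835), Rational(1, 2)) = Pow(Add(Mul(Add(-1514, 11554), Pow(Add(Add(-67, Pow(Add(-5, Mul(-1, -1)), 2), Mul(5, Pow(-156, 2))), -24677), -1)), -20835), Rational(1, 2)) = Pow(Add(Mul(10040, Pow(Add(Add(-67, Pow(Add(-5, 1), 2), Mul(5, 24336)), -24677), -1)), -20835), Rational(1, 2)) = Pow(Add(Mul(10040, Pow(Add(Add(-67, Pow(-4, 2), 121680), -24677), -1)), -20835), Rational(1, 2)) = Pow(Add(Mul(10040, Pow(Add(Add(-67, 16, 121680), -24677), -1)), -20835), Rational(1, 2)) = Pow(Add(Mul(10040, Pow(Add(121629, -24677), -1)), -20835), Rational(1, 2)) = Pow(Add(Mul(10040, Pow(96952, -1)), -20835), Rational(1, 2)) = Pow(Add(Mul(10040, Rational(1, 96952)), -20835), Rational(1, 2)) = Pow(Add(Rational(1255, 12119), -20835), Rational(1, 2)) = Pow(Rational(-252498110, 12119), Rational(1, 2)) = Mul(Rational(1, 12119), I, Pow(3060024595090, Rational(1, 2)))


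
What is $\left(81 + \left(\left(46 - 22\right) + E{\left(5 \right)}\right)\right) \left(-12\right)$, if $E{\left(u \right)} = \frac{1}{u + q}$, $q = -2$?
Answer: $-1264$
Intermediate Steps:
$E{\left(u \right)} = \frac{1}{-2 + u}$ ($E{\left(u \right)} = \frac{1}{u - 2} = \frac{1}{-2 + u}$)
$\left(81 + \left(\left(46 - 22\right) + E{\left(5 \right)}\right)\right) \left(-12\right) = \left(81 + \left(\left(46 - 22\right) + \frac{1}{-2 + 5}\right)\right) \left(-12\right) = \left(81 + \left(24 + \frac{1}{3}\right)\right) \left(-12\right) = \left(81 + \frac{73}{3}\right) \left(-12\right) = \frac{316}{3} \left(-12\right) = -1264$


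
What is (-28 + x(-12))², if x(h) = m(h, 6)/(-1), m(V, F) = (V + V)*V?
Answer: 99856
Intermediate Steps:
m(V, F) = 2*V² (m(V, F) = (2*V)*V = 2*V²)
x(h) = -2*h² (x(h) = (2*h²)/(-1) = (2*h²)*(-1) = -2*h²)
(-28 + x(-12))² = (-28 - 2*(-12)²)² = (-28 - 2*144)² = (-28 - 288)² = (-316)² = 99856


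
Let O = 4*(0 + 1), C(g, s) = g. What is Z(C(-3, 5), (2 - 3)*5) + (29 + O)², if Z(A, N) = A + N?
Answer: 1081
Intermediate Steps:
O = 4 (O = 4*1 = 4)
Z(C(-3, 5), (2 - 3)*5) + (29 + O)² = (-3 + (2 - 3)*5) + (29 + 4)² = (-3 - 1*5) + 33² = (-3 - 5) + 1089 = -8 + 1089 = 1081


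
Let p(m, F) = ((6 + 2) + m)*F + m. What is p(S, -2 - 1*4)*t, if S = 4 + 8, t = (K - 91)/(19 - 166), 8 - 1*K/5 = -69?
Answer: 216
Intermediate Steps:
K = 385 (K = 40 - 5*(-69) = 40 + 345 = 385)
t = -2 (t = (385 - 91)/(19 - 166) = 294/(-147) = 294*(-1/147) = -2)
S = 12
p(m, F) = m + F*(8 + m) (p(m, F) = (8 + m)*F + m = F*(8 + m) + m = m + F*(8 + m))
p(S, -2 - 1*4)*t = (12 + 8*(-2 - 1*4) + (-2 - 1*4)*12)*(-2) = (12 + 8*(-2 - 4) + (-2 - 4)*12)*(-2) = (12 + 8*(-6) - 6*12)*(-2) = (12 - 48 - 72)*(-2) = -108*(-2) = 216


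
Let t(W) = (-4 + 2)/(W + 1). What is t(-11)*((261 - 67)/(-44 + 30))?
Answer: -97/35 ≈ -2.7714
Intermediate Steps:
t(W) = -2/(1 + W)
t(-11)*((261 - 67)/(-44 + 30)) = (-2/(1 - 11))*((261 - 67)/(-44 + 30)) = (-2/(-10))*(194/(-14)) = (-2*(-1/10))*(194*(-1/14)) = (1/5)*(-97/7) = -97/35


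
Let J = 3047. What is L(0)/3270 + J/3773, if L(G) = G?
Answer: 277/343 ≈ 0.80758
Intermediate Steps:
L(0)/3270 + J/3773 = 0/3270 + 3047/3773 = 0*(1/3270) + 3047*(1/3773) = 0 + 277/343 = 277/343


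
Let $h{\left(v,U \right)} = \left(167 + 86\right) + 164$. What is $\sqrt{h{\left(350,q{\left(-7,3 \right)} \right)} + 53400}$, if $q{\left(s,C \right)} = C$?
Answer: $\sqrt{53817} \approx 231.98$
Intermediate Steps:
$h{\left(v,U \right)} = 417$ ($h{\left(v,U \right)} = 253 + 164 = 417$)
$\sqrt{h{\left(350,q{\left(-7,3 \right)} \right)} + 53400} = \sqrt{417 + 53400} = \sqrt{53817}$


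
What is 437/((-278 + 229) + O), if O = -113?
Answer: -437/162 ≈ -2.6975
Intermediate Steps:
437/((-278 + 229) + O) = 437/((-278 + 229) - 113) = 437/(-49 - 113) = 437/(-162) = 437*(-1/162) = -437/162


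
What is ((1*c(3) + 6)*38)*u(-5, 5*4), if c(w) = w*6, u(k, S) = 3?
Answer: 2736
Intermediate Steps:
c(w) = 6*w
((1*c(3) + 6)*38)*u(-5, 5*4) = ((1*(6*3) + 6)*38)*3 = ((1*18 + 6)*38)*3 = ((18 + 6)*38)*3 = (24*38)*3 = 912*3 = 2736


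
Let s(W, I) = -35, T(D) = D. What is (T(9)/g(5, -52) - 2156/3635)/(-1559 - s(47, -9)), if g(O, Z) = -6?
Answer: 15217/11079480 ≈ 0.0013734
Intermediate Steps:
(T(9)/g(5, -52) - 2156/3635)/(-1559 - s(47, -9)) = (9/(-6) - 2156/3635)/(-1559 - 1*(-35)) = (9*(-⅙) - 2156*1/3635)/(-1559 + 35) = (-3/2 - 2156/3635)/(-1524) = -15217/7270*(-1/1524) = 15217/11079480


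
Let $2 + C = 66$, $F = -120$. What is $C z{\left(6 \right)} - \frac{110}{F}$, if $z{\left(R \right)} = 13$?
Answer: $\frac{9995}{12} \approx 832.92$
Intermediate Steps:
$C = 64$ ($C = -2 + 66 = 64$)
$C z{\left(6 \right)} - \frac{110}{F} = 64 \cdot 13 - \frac{110}{-120} = 832 - - \frac{11}{12} = 832 + \frac{11}{12} = \frac{9995}{12}$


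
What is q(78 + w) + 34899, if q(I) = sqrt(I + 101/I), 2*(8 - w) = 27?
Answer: 34899 + 3*sqrt(690490)/290 ≈ 34908.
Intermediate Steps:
w = -11/2 (w = 8 - 1/2*27 = 8 - 27/2 = -11/2 ≈ -5.5000)
q(78 + w) + 34899 = sqrt((78 - 11/2) + 101/(78 - 11/2)) + 34899 = sqrt(145/2 + 101/(145/2)) + 34899 = sqrt(145/2 + 101*(2/145)) + 34899 = sqrt(145/2 + 202/145) + 34899 = sqrt(21429/290) + 34899 = 3*sqrt(690490)/290 + 34899 = 34899 + 3*sqrt(690490)/290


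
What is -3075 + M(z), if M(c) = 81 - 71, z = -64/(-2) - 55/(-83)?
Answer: -3065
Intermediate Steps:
z = 2711/83 (z = -64*(-½) - 55*(-1/83) = 32 + 55/83 = 2711/83 ≈ 32.663)
M(c) = 10
-3075 + M(z) = -3075 + 10 = -3065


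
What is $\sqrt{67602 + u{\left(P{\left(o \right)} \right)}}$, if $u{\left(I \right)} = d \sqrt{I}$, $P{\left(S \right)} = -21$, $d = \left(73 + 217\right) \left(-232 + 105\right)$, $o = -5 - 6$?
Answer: $\sqrt{67602 - 36830 i \sqrt{21}} \approx 353.14 - 238.97 i$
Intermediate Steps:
$o = -11$
$d = -36830$ ($d = 290 \left(-127\right) = -36830$)
$u{\left(I \right)} = - 36830 \sqrt{I}$
$\sqrt{67602 + u{\left(P{\left(o \right)} \right)}} = \sqrt{67602 - 36830 \sqrt{-21}} = \sqrt{67602 - 36830 i \sqrt{21}}$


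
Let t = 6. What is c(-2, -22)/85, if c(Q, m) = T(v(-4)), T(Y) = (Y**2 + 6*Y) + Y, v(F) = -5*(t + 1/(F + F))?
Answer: 8413/1088 ≈ 7.7325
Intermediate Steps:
v(F) = -30 - 5/(2*F) (v(F) = -5*(6 + 1/(F + F)) = -5*(6 + 1/(2*F)) = -30 - 5/(2*F))
T(Y) = Y**2 + 7*Y
c(Q, m) = 42065/64 (c(Q, m) = (-30 - 5/2/(-4))*(7 + (-30 - 5/2/(-4))) = (-30 - 5/2*(-1/4))*(7 + (-30 - 5/2*(-1/4))) = (-30 + 5/8)*(7 + (-30 + 5/8)) = -235*(7 - 235/8)/8 = -235/8*(-179/8) = 42065/64)
c(-2, -22)/85 = (42065/64)/85 = (42065/64)*(1/85) = 8413/1088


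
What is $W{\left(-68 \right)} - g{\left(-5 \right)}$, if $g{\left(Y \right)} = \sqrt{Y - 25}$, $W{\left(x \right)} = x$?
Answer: $-68 - i \sqrt{30} \approx -68.0 - 5.4772 i$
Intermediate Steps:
$g{\left(Y \right)} = \sqrt{-25 + Y}$
$W{\left(-68 \right)} - g{\left(-5 \right)} = -68 - \sqrt{-25 - 5} = -68 - \sqrt{-30} = -68 - i \sqrt{30}$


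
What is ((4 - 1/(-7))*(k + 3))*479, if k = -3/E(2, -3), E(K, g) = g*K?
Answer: 13891/2 ≈ 6945.5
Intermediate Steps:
E(K, g) = K*g
k = 1/2 (k = -3/(2*(-3)) = -3/(-6) = -3*(-1/6) = 1/2 ≈ 0.50000)
((4 - 1/(-7))*(k + 3))*479 = ((4 - 1/(-7))*(1/2 + 3))*479 = ((4 - 1*(-1/7))*(7/2))*479 = ((4 + 1/7)*(7/2))*479 = ((29/7)*(7/2))*479 = (29/2)*479 = 13891/2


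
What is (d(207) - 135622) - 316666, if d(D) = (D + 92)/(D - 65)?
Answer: -64224597/142 ≈ -4.5229e+5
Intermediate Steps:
d(D) = (92 + D)/(-65 + D)
(d(207) - 135622) - 316666 = ((92 + 207)/(-65 + 207) - 135622) - 316666 = (299/142 - 135622) - 316666 = -19258025/142 - 316666 = -64224597/142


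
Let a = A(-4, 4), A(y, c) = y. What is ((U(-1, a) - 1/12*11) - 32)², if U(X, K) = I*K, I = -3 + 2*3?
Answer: 290521/144 ≈ 2017.5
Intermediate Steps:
a = -4
I = 3 (I = -3 + 6 = 3)
U(X, K) = 3*K
((U(-1, a) - 1/12*11) - 32)² = ((3*(-4) - 1/12*11) - 32)² = ((-12 - 1*1/12*11) - 32)² = ((-12 - 1/12*11) - 32)² = ((-12 - 11/12) - 32)² = (-155/12 - 32)² = (-539/12)² = 290521/144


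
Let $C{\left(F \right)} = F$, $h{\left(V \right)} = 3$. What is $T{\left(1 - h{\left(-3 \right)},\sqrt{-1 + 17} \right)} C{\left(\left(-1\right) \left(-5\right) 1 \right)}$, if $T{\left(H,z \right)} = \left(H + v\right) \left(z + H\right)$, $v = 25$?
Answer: $230$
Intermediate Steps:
$T{\left(H,z \right)} = \left(25 + H\right) \left(H + z\right)$ ($T{\left(H,z \right)} = \left(H + 25\right) \left(z + H\right) = \left(25 + H\right) \left(H + z\right)$)
$T{\left(1 - h{\left(-3 \right)},\sqrt{-1 + 17} \right)} C{\left(\left(-1\right) \left(-5\right) 1 \right)} = \left(\left(1 - 3\right)^{2} + 25 \left(1 - 3\right) + 25 \sqrt{-1 + 17} + \left(1 - 3\right) \sqrt{-1 + 17}\right) \left(-1\right) \left(-5\right) 1 = \left(\left(1 - 3\right)^{2} + 25 \left(1 - 3\right) + 25 \sqrt{16} + \left(1 - 3\right) \sqrt{16}\right) 5 \cdot 1 = \left(\left(-2\right)^{2} + 25 \left(-2\right) + 25 \cdot 4 - 8\right) 5 = \left(4 - 50 + 100 - 8\right) 5 = 46 \cdot 5 = 230$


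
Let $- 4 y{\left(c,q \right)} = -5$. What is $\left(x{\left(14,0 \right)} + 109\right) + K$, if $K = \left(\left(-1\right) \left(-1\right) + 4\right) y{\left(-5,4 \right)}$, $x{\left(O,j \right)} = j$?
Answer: $\frac{461}{4} \approx 115.25$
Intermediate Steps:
$y{\left(c,q \right)} = \frac{5}{4}$ ($y{\left(c,q \right)} = \left(- \frac{1}{4}\right) \left(-5\right) = \frac{5}{4}$)
$K = \frac{25}{4}$ ($K = \left(\left(-1\right) \left(-1\right) + 4\right) \frac{5}{4} = \left(1 + 4\right) \frac{5}{4} = 5 \cdot \frac{5}{4} = \frac{25}{4} \approx 6.25$)
$\left(x{\left(14,0 \right)} + 109\right) + K = \left(0 + 109\right) + \frac{25}{4} = 109 + \frac{25}{4} = \frac{461}{4}$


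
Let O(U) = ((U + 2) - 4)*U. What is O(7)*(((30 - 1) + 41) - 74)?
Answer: -140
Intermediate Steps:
O(U) = U*(-2 + U) (O(U) = ((2 + U) - 4)*U = (-2 + U)*U = U*(-2 + U))
O(7)*(((30 - 1) + 41) - 74) = (7*(-2 + 7))*(((30 - 1) + 41) - 74) = (7*5)*((29 + 41) - 74) = 35*(70 - 74) = 35*(-4) = -140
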